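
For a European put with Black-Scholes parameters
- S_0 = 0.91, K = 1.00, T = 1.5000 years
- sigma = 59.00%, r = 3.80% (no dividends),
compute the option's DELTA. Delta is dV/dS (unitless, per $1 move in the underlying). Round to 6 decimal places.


d1 = 0.3096657672; d2 = -0.4129337069
phi(d1) = 0.3802657316; exp(-qT) = 1.0000000000; exp(-rT) = 0.9445940694
N(-d1) = 0.3784075689
Delta = -exp(-qT) * N(-d1) = -1.0000000000 * 0.3784075689 = -0.378408

Answer: Delta = -0.378408


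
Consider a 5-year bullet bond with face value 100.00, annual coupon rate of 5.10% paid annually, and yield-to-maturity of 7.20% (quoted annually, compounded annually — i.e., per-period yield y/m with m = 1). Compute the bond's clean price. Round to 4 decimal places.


Coupon per period c = face * coupon_rate / m = 5.100000
Periods per year m = 1; per-period yield y/m = 0.072000
Number of cashflows N = 5
Cashflows (t years, CF_t, discount factor 1/(1+y/m)^(m*t), PV):
  t = 1.0000: CF_t = 5.100000, DF = 0.932836, PV = 4.757463
  t = 2.0000: CF_t = 5.100000, DF = 0.870183, PV = 4.437932
  t = 3.0000: CF_t = 5.100000, DF = 0.811738, PV = 4.139862
  t = 4.0000: CF_t = 5.100000, DF = 0.757218, PV = 3.861811
  t = 5.0000: CF_t = 105.100000, DF = 0.706360, PV = 74.238432
Price P = sum_t PV_t = 91.435499

Answer: Price = 91.4355


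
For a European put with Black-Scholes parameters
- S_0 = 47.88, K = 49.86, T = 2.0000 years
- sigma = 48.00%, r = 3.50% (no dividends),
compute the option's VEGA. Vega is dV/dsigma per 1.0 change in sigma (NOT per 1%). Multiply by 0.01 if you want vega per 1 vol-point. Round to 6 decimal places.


d1 = 0.3828376325; d2 = -0.2959848774
phi(d1) = 0.3707523870; exp(-qT) = 1.0000000000; exp(-rT) = 0.9323938199
Vega = S * exp(-qT) * phi(d1) * sqrt(T) = 47.8800 * 1.0000000000 * 0.3707523870 * 1.4142135624 = 25.104588

Answer: Vega = 25.104588


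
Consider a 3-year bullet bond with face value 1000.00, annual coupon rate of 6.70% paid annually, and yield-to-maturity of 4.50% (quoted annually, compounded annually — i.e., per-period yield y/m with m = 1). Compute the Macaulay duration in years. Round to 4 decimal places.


Answer: Macaulay duration = 2.8212 years

Derivation:
Coupon per period c = face * coupon_rate / m = 67.000000
Periods per year m = 1; per-period yield y/m = 0.045000
Number of cashflows N = 3
Cashflows (t years, CF_t, discount factor 1/(1+y/m)^(m*t), PV):
  t = 1.0000: CF_t = 67.000000, DF = 0.956938, PV = 64.114833
  t = 2.0000: CF_t = 67.000000, DF = 0.915730, PV = 61.353907
  t = 3.0000: CF_t = 1067.000000, DF = 0.876297, PV = 935.008477
Price P = sum_t PV_t = 1060.477216
Macaulay numerator sum_t t * PV_t:
  t * PV_t at t = 1.0000: 64.114833
  t * PV_t at t = 2.0000: 122.707813
  t * PV_t at t = 3.0000: 2805.025430
Macaulay duration D = (sum_t t * PV_t) / P = 2991.848076 / 1060.477216 = 2.821228


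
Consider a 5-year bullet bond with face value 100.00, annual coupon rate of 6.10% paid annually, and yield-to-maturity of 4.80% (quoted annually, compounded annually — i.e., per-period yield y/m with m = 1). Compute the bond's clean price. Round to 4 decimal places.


Answer: Price = 105.6596

Derivation:
Coupon per period c = face * coupon_rate / m = 6.100000
Periods per year m = 1; per-period yield y/m = 0.048000
Number of cashflows N = 5
Cashflows (t years, CF_t, discount factor 1/(1+y/m)^(m*t), PV):
  t = 1.0000: CF_t = 6.100000, DF = 0.954198, PV = 5.820611
  t = 2.0000: CF_t = 6.100000, DF = 0.910495, PV = 5.554018
  t = 3.0000: CF_t = 6.100000, DF = 0.868793, PV = 5.299635
  t = 4.0000: CF_t = 6.100000, DF = 0.829001, PV = 5.056904
  t = 5.0000: CF_t = 106.100000, DF = 0.791031, PV = 83.928405
Price P = sum_t PV_t = 105.659573


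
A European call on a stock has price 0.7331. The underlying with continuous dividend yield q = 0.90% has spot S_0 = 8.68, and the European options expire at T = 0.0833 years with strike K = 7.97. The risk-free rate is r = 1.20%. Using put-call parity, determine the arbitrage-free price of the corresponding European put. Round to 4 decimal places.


Put-call parity: C - P = S_0 * exp(-qT) - K * exp(-rT).
S_0 * exp(-qT) = 8.6800 * 0.99925058 = 8.67349504
K * exp(-rT) = 7.9700 * 0.99900090 = 7.96203717
P = C - S*exp(-qT) + K*exp(-rT)
P = 0.7331 - 8.67349504 + 7.96203717 = 0.0216

Answer: Put price = 0.0216


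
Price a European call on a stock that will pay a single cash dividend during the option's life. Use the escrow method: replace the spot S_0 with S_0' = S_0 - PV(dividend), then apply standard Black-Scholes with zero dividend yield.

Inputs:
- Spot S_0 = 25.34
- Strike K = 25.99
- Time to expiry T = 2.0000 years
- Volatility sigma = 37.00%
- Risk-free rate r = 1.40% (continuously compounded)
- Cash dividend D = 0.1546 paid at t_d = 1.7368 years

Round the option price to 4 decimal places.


PV(D) = D * exp(-r * t_d) = 0.1546 * 0.97597803 = 0.15088620
S_0' = S_0 - PV(D) = 25.3400 - 0.15088620 = 25.18911380
d1 = (ln(S_0'/K) + (r + sigma^2/2)*T) / (sigma*sqrt(T)) = 0.25532300
d2 = d1 - sigma*sqrt(T) = -0.26793602
exp(-rT) = 0.97238837
N(d1) = 0.60076318; N(d2) = 0.39437428
C = S_0' * N(d1) - K * exp(-rT) * N(d2) = 25.18911380 * 0.60076318 - 25.9900 * 0.97238837 * 0.39437428 = 5.1659

Answer: Price = 5.1659


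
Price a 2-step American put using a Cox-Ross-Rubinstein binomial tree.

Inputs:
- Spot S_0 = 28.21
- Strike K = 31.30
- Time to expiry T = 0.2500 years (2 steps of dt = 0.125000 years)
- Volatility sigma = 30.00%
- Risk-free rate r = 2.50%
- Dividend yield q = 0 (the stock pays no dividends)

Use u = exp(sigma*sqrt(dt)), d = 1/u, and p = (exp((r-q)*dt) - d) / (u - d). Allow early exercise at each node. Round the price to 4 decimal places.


dt = T/N = 0.125000
u = exp(sigma*sqrt(dt)) = 1.111895; d = 1/u = 0.899365
p = (exp((r-q)*dt) - d) / (u - d) = 0.488235
Discount per step: exp(-r*dt) = 0.996880
Stock lattice S(k, i) with i counting down-moves:
  k=0: S(0,0) = 28.2100
  k=1: S(1,0) = 31.3666; S(1,1) = 25.3711
  k=2: S(2,0) = 34.8763; S(2,1) = 28.2100; S(2,2) = 22.8179
Terminal payoffs V(N, i) = max(K - S_T, 0):
  V(2,0) = 0.000000; V(2,1) = 3.090000; V(2,2) = 8.482119
Backward induction: V(k, i) = exp(-r*dt) * [p * V(k+1, i) + (1-p) * V(k+1, i+1)]; then take max(V_cont, immediate exercise) for American.
  V(1,0) = exp(-r*dt) * [p*0.000000 + (1-p)*3.090000] = 1.576419; exercise = 0.000000; V(1,0) = max -> 1.576419
  V(1,1) = exp(-r*dt) * [p*3.090000 + (1-p)*8.482119] = 5.831246; exercise = 5.928906; V(1,1) = max -> 5.928906
  V(0,0) = exp(-r*dt) * [p*1.576419 + (1-p)*5.928906] = 3.792000; exercise = 3.090000; V(0,0) = max -> 3.792000

Answer: Price = V(0,0) = 3.7920


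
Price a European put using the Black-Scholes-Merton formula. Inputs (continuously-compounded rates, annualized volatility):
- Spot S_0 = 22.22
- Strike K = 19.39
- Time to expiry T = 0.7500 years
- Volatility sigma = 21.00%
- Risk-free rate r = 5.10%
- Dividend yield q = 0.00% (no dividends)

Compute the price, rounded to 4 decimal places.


d1 = (ln(S/K) + (r - q + 0.5*sigma^2) * T) / (sigma * sqrt(T)) = 1.05035308
d2 = d1 - sigma * sqrt(T) = 0.86848775
exp(-rT) = 0.96247229; exp(-qT) = 1.00000000
P = K * exp(-rT) * N(-d2) - S_0 * exp(-qT) * N(-d1)
N(-d1) = 0.14677790; N(-d2) = 0.19256369
P = 19.3900 * 0.96247229 * 0.19256369 - 22.2200 * 1.00000000 * 0.14677790 = 0.3323

Answer: Price = 0.3323


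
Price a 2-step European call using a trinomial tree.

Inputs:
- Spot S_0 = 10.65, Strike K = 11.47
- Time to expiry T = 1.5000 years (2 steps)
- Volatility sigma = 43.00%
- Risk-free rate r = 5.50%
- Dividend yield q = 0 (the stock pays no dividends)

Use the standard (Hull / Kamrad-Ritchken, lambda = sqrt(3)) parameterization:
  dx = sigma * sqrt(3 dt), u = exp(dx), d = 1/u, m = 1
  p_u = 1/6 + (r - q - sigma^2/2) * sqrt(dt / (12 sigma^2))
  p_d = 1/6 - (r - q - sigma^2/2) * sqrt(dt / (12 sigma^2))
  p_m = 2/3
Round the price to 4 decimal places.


dt = T/N = 0.750000; dx = sigma*sqrt(3*dt) = 0.645000
u = exp(dx) = 1.905987; d = 1/u = 0.524663
p_u = 0.144893, p_m = 0.666667, p_d = 0.188440
Discount per step: exp(-r*dt) = 0.959589
Stock lattice S(k, j) with j the centered position index:
  k=0: S(0,+0) = 10.6500
  k=1: S(1,-1) = 5.5877; S(1,+0) = 10.6500; S(1,+1) = 20.2988
  k=2: S(2,-2) = 2.9316; S(2,-1) = 5.5877; S(2,+0) = 10.6500; S(2,+1) = 20.2988; S(2,+2) = 38.6892
Terminal payoffs V(N, j) = max(S_T - K, 0):
  V(2,-2) = 0.000000; V(2,-1) = 0.000000; V(2,+0) = 0.000000; V(2,+1) = 8.828762; V(2,+2) = 27.219177
Backward induction: V(k, j) = exp(-r*dt) * [p_u * V(k+1, j+1) + p_m * V(k+1, j) + p_d * V(k+1, j-1)]
  V(1,-1) = exp(-r*dt) * [p_u*0.000000 + p_m*0.000000 + p_d*0.000000] = 0.000000
  V(1,+0) = exp(-r*dt) * [p_u*8.828762 + p_m*0.000000 + p_d*0.000000] = 1.227535
  V(1,+1) = exp(-r*dt) * [p_u*27.219177 + p_m*8.828762 + p_d*0.000000] = 9.432494
  V(0,+0) = exp(-r*dt) * [p_u*9.432494 + p_m*1.227535 + p_d*0.000000] = 2.096763

Answer: Price = V(0,0) = 2.0968


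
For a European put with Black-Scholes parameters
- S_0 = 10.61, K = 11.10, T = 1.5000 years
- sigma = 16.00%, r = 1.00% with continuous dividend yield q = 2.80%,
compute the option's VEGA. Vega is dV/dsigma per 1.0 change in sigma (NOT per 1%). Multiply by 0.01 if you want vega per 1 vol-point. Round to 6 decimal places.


Answer: Vega = 4.792667

Derivation:
d1 = -0.2701999256; d2 = -0.4661591050
phi(d1) = 0.3846418901; exp(-qT) = 0.9588697806; exp(-rT) = 0.9851119396
Vega = S * exp(-qT) * phi(d1) * sqrt(T) = 10.6100 * 0.9588697806 * 0.3846418901 * 1.2247448714 = 4.792667


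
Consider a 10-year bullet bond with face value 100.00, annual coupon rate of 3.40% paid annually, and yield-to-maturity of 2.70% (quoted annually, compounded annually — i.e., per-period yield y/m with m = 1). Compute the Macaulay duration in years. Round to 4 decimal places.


Coupon per period c = face * coupon_rate / m = 3.400000
Periods per year m = 1; per-period yield y/m = 0.027000
Number of cashflows N = 10
Cashflows (t years, CF_t, discount factor 1/(1+y/m)^(m*t), PV):
  t = 1.0000: CF_t = 3.400000, DF = 0.973710, PV = 3.310613
  t = 2.0000: CF_t = 3.400000, DF = 0.948111, PV = 3.223577
  t = 3.0000: CF_t = 3.400000, DF = 0.923185, PV = 3.138828
  t = 4.0000: CF_t = 3.400000, DF = 0.898914, PV = 3.056308
  t = 5.0000: CF_t = 3.400000, DF = 0.875282, PV = 2.975957
  t = 6.0000: CF_t = 3.400000, DF = 0.852270, PV = 2.897719
  t = 7.0000: CF_t = 3.400000, DF = 0.829864, PV = 2.821537
  t = 8.0000: CF_t = 3.400000, DF = 0.808047, PV = 2.747359
  t = 9.0000: CF_t = 3.400000, DF = 0.786803, PV = 2.675130
  t = 10.0000: CF_t = 103.400000, DF = 0.766118, PV = 79.216583
Price P = sum_t PV_t = 106.063612
Macaulay numerator sum_t t * PV_t:
  t * PV_t at t = 1.0000: 3.310613
  t * PV_t at t = 2.0000: 6.447154
  t * PV_t at t = 3.0000: 9.416485
  t * PV_t at t = 4.0000: 12.225233
  t * PV_t at t = 5.0000: 14.879787
  t * PV_t at t = 6.0000: 17.386313
  t * PV_t at t = 7.0000: 19.750762
  t * PV_t at t = 8.0000: 21.978870
  t * PV_t at t = 9.0000: 24.076172
  t * PV_t at t = 10.0000: 792.165826
Macaulay duration D = (sum_t t * PV_t) / P = 921.637214 / 106.063612 = 8.689476

Answer: Macaulay duration = 8.6895 years


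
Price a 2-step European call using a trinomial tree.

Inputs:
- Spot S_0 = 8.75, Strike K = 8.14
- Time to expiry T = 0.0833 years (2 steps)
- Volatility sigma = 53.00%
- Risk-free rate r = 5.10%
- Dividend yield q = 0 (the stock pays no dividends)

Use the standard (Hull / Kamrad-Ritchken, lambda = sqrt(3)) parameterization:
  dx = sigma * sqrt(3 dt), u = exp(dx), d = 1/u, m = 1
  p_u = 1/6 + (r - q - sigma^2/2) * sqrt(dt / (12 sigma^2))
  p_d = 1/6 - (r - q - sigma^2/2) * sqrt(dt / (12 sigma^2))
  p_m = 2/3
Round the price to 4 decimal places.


Answer: Price = V(0,0) = 0.9179

Derivation:
dt = T/N = 0.041650; dx = sigma*sqrt(3*dt) = 0.187346
u = exp(dx) = 1.206044; d = 1/u = 0.829157
p_u = 0.156724, p_m = 0.666667, p_d = 0.176610
Discount per step: exp(-r*dt) = 0.997878
Stock lattice S(k, j) with j the centered position index:
  k=0: S(0,+0) = 8.7500
  k=1: S(1,-1) = 7.2551; S(1,+0) = 8.7500; S(1,+1) = 10.5529
  k=2: S(2,-2) = 6.0156; S(2,-1) = 7.2551; S(2,+0) = 8.7500; S(2,+1) = 10.5529; S(2,+2) = 12.7272
Terminal payoffs V(N, j) = max(S_T - K, 0):
  V(2,-2) = 0.000000; V(2,-1) = 0.000000; V(2,+0) = 0.610000; V(2,+1) = 2.412887; V(2,+2) = 4.587250
Backward induction: V(k, j) = exp(-r*dt) * [p_u * V(k+1, j+1) + p_m * V(k+1, j) + p_d * V(k+1, j-1)]
  V(1,-1) = exp(-r*dt) * [p_u*0.610000 + p_m*0.000000 + p_d*0.000000] = 0.095399
  V(1,+0) = exp(-r*dt) * [p_u*2.412887 + p_m*0.610000 + p_d*0.000000] = 0.783158
  V(1,+1) = exp(-r*dt) * [p_u*4.587250 + p_m*2.412887 + p_d*0.610000] = 2.430086
  V(0,+0) = exp(-r*dt) * [p_u*2.430086 + p_m*0.783158 + p_d*0.095399] = 0.917854


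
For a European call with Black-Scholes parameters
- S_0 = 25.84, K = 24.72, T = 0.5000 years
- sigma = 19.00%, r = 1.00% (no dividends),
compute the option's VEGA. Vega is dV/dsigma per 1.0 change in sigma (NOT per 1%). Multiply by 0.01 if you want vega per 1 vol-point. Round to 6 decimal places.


Answer: Vega = 6.633569

Derivation:
d1 = 0.4342085678; d2 = 0.2998582794
phi(d1) = 0.3630527736; exp(-qT) = 1.0000000000; exp(-rT) = 0.9950124792
Vega = S * exp(-qT) * phi(d1) * sqrt(T) = 25.8400 * 1.0000000000 * 0.3630527736 * 0.7071067812 = 6.633569


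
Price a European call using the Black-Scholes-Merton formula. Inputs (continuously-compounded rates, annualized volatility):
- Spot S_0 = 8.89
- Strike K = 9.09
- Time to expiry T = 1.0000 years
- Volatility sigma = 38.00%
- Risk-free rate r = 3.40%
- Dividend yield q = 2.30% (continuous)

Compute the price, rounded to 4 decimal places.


d1 = (ln(S/K) + (r - q + 0.5*sigma^2) * T) / (sigma * sqrt(T)) = 0.16040037
d2 = d1 - sigma * sqrt(T) = -0.21959963
exp(-rT) = 0.96657150; exp(-qT) = 0.97726248
C = S_0 * exp(-qT) * N(d1) - K * exp(-rT) * N(d2)
N(d1) = 0.56371715; N(d2) = 0.41309149
C = 8.8900 * 0.97726248 * 0.56371715 - 9.0900 * 0.96657150 * 0.41309149 = 1.2680

Answer: Price = 1.2680


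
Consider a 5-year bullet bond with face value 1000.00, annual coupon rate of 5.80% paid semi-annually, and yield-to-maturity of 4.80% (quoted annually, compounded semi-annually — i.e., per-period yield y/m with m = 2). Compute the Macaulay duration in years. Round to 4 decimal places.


Coupon per period c = face * coupon_rate / m = 29.000000
Periods per year m = 2; per-period yield y/m = 0.024000
Number of cashflows N = 10
Cashflows (t years, CF_t, discount factor 1/(1+y/m)^(m*t), PV):
  t = 0.5000: CF_t = 29.000000, DF = 0.976562, PV = 28.320312
  t = 1.0000: CF_t = 29.000000, DF = 0.953674, PV = 27.656555
  t = 1.5000: CF_t = 29.000000, DF = 0.931323, PV = 27.008355
  t = 2.0000: CF_t = 29.000000, DF = 0.909495, PV = 26.375346
  t = 2.5000: CF_t = 29.000000, DF = 0.888178, PV = 25.757174
  t = 3.0000: CF_t = 29.000000, DF = 0.867362, PV = 25.153490
  t = 3.5000: CF_t = 29.000000, DF = 0.847033, PV = 24.563955
  t = 4.0000: CF_t = 29.000000, DF = 0.827181, PV = 23.988238
  t = 4.5000: CF_t = 29.000000, DF = 0.807794, PV = 23.426013
  t = 5.0000: CF_t = 1029.000000, DF = 0.788861, PV = 811.737871
Price P = sum_t PV_t = 1043.987311
Macaulay numerator sum_t t * PV_t:
  t * PV_t at t = 0.5000: 14.160156
  t * PV_t at t = 1.0000: 27.656555
  t * PV_t at t = 1.5000: 40.512532
  t * PV_t at t = 2.0000: 52.750693
  t * PV_t at t = 2.5000: 64.392935
  t * PV_t at t = 3.0000: 75.460471
  t * PV_t at t = 3.5000: 85.973844
  t * PV_t at t = 4.0000: 95.952951
  t * PV_t at t = 4.5000: 105.417060
  t * PV_t at t = 5.0000: 4058.689357
Macaulay duration D = (sum_t t * PV_t) / P = 4620.966556 / 1043.987311 = 4.426267

Answer: Macaulay duration = 4.4263 years


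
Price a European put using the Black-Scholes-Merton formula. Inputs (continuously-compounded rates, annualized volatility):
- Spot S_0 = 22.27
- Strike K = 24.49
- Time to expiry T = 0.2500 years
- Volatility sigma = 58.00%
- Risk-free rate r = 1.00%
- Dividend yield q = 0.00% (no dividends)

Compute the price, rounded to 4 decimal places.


Answer: Price = 3.9062

Derivation:
d1 = (ln(S/K) + (r - q + 0.5*sigma^2) * T) / (sigma * sqrt(T)) = -0.17404962
d2 = d1 - sigma * sqrt(T) = -0.46404962
exp(-rT) = 0.99750312; exp(-qT) = 1.00000000
P = K * exp(-rT) * N(-d2) - S_0 * exp(-qT) * N(-d1)
N(-d1) = 0.56908677; N(-d2) = 0.67869390
P = 24.4900 * 0.99750312 * 0.67869390 - 22.2700 * 1.00000000 * 0.56908677 = 3.9062


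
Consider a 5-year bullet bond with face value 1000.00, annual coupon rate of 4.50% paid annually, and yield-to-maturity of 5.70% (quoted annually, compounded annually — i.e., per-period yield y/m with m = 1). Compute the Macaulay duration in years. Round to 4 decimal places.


Coupon per period c = face * coupon_rate / m = 45.000000
Periods per year m = 1; per-period yield y/m = 0.057000
Number of cashflows N = 5
Cashflows (t years, CF_t, discount factor 1/(1+y/m)^(m*t), PV):
  t = 1.0000: CF_t = 45.000000, DF = 0.946074, PV = 42.573321
  t = 2.0000: CF_t = 45.000000, DF = 0.895056, PV = 40.277503
  t = 3.0000: CF_t = 45.000000, DF = 0.846789, PV = 38.105490
  t = 4.0000: CF_t = 45.000000, DF = 0.801125, PV = 36.050606
  t = 5.0000: CF_t = 1045.000000, DF = 0.757923, PV = 792.029493
Price P = sum_t PV_t = 949.036413
Macaulay numerator sum_t t * PV_t:
  t * PV_t at t = 1.0000: 42.573321
  t * PV_t at t = 2.0000: 80.555006
  t * PV_t at t = 3.0000: 114.316470
  t * PV_t at t = 4.0000: 144.202422
  t * PV_t at t = 5.0000: 3960.147466
Macaulay duration D = (sum_t t * PV_t) / P = 4341.794685 / 949.036413 = 4.574951

Answer: Macaulay duration = 4.5750 years


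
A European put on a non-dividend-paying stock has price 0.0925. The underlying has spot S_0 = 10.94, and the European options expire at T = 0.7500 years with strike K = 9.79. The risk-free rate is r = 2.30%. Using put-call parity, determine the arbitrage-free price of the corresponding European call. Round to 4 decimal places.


Put-call parity: C - P = S_0 * exp(-qT) - K * exp(-rT).
S_0 * exp(-qT) = 10.9400 * 1.00000000 = 10.94000000
K * exp(-rT) = 9.7900 * 0.98289793 = 9.62257073
C = P + S*exp(-qT) - K*exp(-rT)
C = 0.0925 + 10.94000000 - 9.62257073 = 1.4099

Answer: Call price = 1.4099


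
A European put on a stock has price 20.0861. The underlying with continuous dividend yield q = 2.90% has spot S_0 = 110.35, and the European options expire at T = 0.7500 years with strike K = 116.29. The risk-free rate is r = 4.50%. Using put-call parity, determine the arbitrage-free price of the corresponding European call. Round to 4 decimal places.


Answer: Call price = 15.6312

Derivation:
Put-call parity: C - P = S_0 * exp(-qT) - K * exp(-rT).
S_0 * exp(-qT) = 110.3500 * 0.97848483 = 107.97580051
K * exp(-rT) = 116.2900 * 0.96681318 = 112.43070444
C = P + S*exp(-qT) - K*exp(-rT)
C = 20.0861 + 107.97580051 - 112.43070444 = 15.6312


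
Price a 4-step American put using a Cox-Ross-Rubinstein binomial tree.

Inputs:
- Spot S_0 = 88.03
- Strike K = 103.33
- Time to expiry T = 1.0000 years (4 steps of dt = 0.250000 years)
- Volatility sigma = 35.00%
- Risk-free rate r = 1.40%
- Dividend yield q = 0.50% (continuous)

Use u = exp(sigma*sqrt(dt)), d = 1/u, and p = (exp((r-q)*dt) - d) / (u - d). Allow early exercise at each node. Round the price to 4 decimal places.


Answer: Price = V(0,0) = 22.4136

Derivation:
dt = T/N = 0.250000
u = exp(sigma*sqrt(dt)) = 1.191246; d = 1/u = 0.839457
p = (exp((r-q)*dt) - d) / (u - d) = 0.462764
Discount per step: exp(-r*dt) = 0.996506
Stock lattice S(k, i) with i counting down-moves:
  k=0: S(0,0) = 88.0300
  k=1: S(1,0) = 104.8654; S(1,1) = 73.8974
  k=2: S(2,0) = 124.9205; S(2,1) = 88.0300; S(2,2) = 62.0337
  k=3: S(3,0) = 148.8111; S(3,1) = 104.8654; S(3,2) = 73.8974; S(3,3) = 52.0746
  k=4: S(4,0) = 177.2707; S(4,1) = 124.9205; S(4,2) = 88.0300; S(4,3) = 62.0337; S(4,4) = 43.7144
Terminal payoffs V(N, i) = max(K - S_T, 0):
  V(4,0) = 0.000000; V(4,1) = 0.000000; V(4,2) = 15.300000; V(4,3) = 41.296307; V(4,4) = 59.615596
Backward induction: V(k, i) = exp(-r*dt) * [p * V(k+1, i) + (1-p) * V(k+1, i+1)]; then take max(V_cont, immediate exercise) for American.
  V(3,0) = exp(-r*dt) * [p*0.000000 + (1-p)*0.000000] = 0.000000; exercise = 0.000000; V(3,0) = max -> 0.000000
  V(3,1) = exp(-r*dt) * [p*0.000000 + (1-p)*15.300000] = 8.190986; exercise = 0.000000; V(3,1) = max -> 8.190986
  V(3,2) = exp(-r*dt) * [p*15.300000 + (1-p)*41.296307] = 29.163890; exercise = 29.432598; V(3,2) = max -> 29.432598
  V(3,3) = exp(-r*dt) * [p*41.296307 + (1-p)*59.615596] = 50.959411; exercise = 51.255381; V(3,3) = max -> 51.255381
  V(2,0) = exp(-r*dt) * [p*0.000000 + (1-p)*8.190986] = 4.385115; exercise = 0.000000; V(2,0) = max -> 4.385115
  V(2,1) = exp(-r*dt) * [p*8.190986 + (1-p)*29.432598] = 19.534247; exercise = 15.300000; V(2,1) = max -> 19.534247
  V(2,2) = exp(-r*dt) * [p*29.432598 + (1-p)*51.255381] = 41.012778; exercise = 41.296307; V(2,2) = max -> 41.296307
  V(1,0) = exp(-r*dt) * [p*4.385115 + (1-p)*19.534247] = 12.480011; exercise = 0.000000; V(1,0) = max -> 12.480011
  V(1,1) = exp(-r*dt) * [p*19.534247 + (1-p)*41.296307] = 31.116502; exercise = 29.432598; V(1,1) = max -> 31.116502
  V(0,0) = exp(-r*dt) * [p*12.480011 + (1-p)*31.116502] = 22.413613; exercise = 15.300000; V(0,0) = max -> 22.413613


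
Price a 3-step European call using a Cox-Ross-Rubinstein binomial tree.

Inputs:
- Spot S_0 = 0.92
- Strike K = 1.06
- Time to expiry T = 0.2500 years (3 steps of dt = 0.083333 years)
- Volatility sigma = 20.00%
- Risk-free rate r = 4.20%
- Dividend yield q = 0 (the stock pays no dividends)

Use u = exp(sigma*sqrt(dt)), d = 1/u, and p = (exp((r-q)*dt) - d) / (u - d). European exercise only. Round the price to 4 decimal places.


Answer: Price = V(0,0) = 0.0046

Derivation:
dt = T/N = 0.083333
u = exp(sigma*sqrt(dt)) = 1.059434; d = 1/u = 0.943900
p = (exp((r-q)*dt) - d) / (u - d) = 0.515917
Discount per step: exp(-r*dt) = 0.996506
Stock lattice S(k, i) with i counting down-moves:
  k=0: S(0,0) = 0.9200
  k=1: S(1,0) = 0.9747; S(1,1) = 0.8684
  k=2: S(2,0) = 1.0326; S(2,1) = 0.9200; S(2,2) = 0.8197
  k=3: S(3,0) = 1.0940; S(3,1) = 0.9747; S(3,2) = 0.8684; S(3,3) = 0.7737
Terminal payoffs V(N, i) = max(S_T - K, 0):
  V(3,0) = 0.033981; V(3,1) = 0.000000; V(3,2) = 0.000000; V(3,3) = 0.000000
Backward induction: V(k, i) = exp(-r*dt) * [p * V(k+1, i) + (1-p) * V(k+1, i+1)].
  V(2,0) = exp(-r*dt) * [p*0.033981 + (1-p)*0.000000] = 0.017470
  V(2,1) = exp(-r*dt) * [p*0.000000 + (1-p)*0.000000] = 0.000000
  V(2,2) = exp(-r*dt) * [p*0.000000 + (1-p)*0.000000] = 0.000000
  V(1,0) = exp(-r*dt) * [p*0.017470 + (1-p)*0.000000] = 0.008982
  V(1,1) = exp(-r*dt) * [p*0.000000 + (1-p)*0.000000] = 0.000000
  V(0,0) = exp(-r*dt) * [p*0.008982 + (1-p)*0.000000] = 0.004618


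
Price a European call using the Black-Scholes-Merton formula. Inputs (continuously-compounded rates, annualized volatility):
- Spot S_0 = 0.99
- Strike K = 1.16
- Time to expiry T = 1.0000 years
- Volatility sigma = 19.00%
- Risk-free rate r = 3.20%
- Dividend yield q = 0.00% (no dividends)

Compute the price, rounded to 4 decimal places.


d1 = (ln(S/K) + (r - q + 0.5*sigma^2) * T) / (sigma * sqrt(T)) = -0.57063337
d2 = d1 - sigma * sqrt(T) = -0.76063337
exp(-rT) = 0.96850658; exp(-qT) = 1.00000000
C = S_0 * exp(-qT) * N(d1) - K * exp(-rT) * N(d2)
N(d1) = 0.28412410; N(d2) = 0.22343804
C = 0.9900 * 1.00000000 * 0.28412410 - 1.1600 * 0.96850658 * 0.22343804 = 0.0303

Answer: Price = 0.0303


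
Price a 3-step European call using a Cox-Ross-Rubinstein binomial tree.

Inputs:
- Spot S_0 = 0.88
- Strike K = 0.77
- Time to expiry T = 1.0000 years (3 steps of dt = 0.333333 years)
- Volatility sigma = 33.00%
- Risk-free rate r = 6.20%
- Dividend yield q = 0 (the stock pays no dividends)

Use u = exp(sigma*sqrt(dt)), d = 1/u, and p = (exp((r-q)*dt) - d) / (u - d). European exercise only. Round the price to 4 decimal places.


Answer: Price = V(0,0) = 0.2019

Derivation:
dt = T/N = 0.333333
u = exp(sigma*sqrt(dt)) = 1.209885; d = 1/u = 0.826525
p = (exp((r-q)*dt) - d) / (u - d) = 0.506982
Discount per step: exp(-r*dt) = 0.979545
Stock lattice S(k, i) with i counting down-moves:
  k=0: S(0,0) = 0.8800
  k=1: S(1,0) = 1.0647; S(1,1) = 0.7273
  k=2: S(2,0) = 1.2882; S(2,1) = 0.8800; S(2,2) = 0.6012
  k=3: S(3,0) = 1.5585; S(3,1) = 1.0647; S(3,2) = 0.7273; S(3,3) = 0.4969
Terminal payoffs V(N, i) = max(S_T - K, 0):
  V(3,0) = 0.788531; V(3,1) = 0.294699; V(3,2) = 0.000000; V(3,3) = 0.000000
Backward induction: V(k, i) = exp(-r*dt) * [p * V(k+1, i) + (1-p) * V(k+1, i+1)].
  V(2,0) = exp(-r*dt) * [p*0.788531 + (1-p)*0.294699] = 0.533914
  V(2,1) = exp(-r*dt) * [p*0.294699 + (1-p)*0.000000] = 0.146351
  V(2,2) = exp(-r*dt) * [p*0.000000 + (1-p)*0.000000] = 0.000000
  V(1,0) = exp(-r*dt) * [p*0.533914 + (1-p)*0.146351] = 0.335826
  V(1,1) = exp(-r*dt) * [p*0.146351 + (1-p)*0.000000] = 0.072680
  V(0,0) = exp(-r*dt) * [p*0.335826 + (1-p)*0.072680] = 0.201875


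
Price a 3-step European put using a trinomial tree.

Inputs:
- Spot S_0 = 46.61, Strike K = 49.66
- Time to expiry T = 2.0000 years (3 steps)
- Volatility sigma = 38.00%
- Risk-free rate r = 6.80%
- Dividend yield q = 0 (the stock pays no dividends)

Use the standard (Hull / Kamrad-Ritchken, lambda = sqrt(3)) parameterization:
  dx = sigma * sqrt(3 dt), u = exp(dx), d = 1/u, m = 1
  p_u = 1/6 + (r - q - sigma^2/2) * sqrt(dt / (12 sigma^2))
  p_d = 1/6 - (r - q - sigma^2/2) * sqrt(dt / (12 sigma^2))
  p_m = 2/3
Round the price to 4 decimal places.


dt = T/N = 0.666667; dx = sigma*sqrt(3*dt) = 0.537401
u = exp(dx) = 1.711553; d = 1/u = 0.584265
p_u = 0.164062, p_m = 0.666667, p_d = 0.169272
Discount per step: exp(-r*dt) = 0.955679
Stock lattice S(k, j) with j the centered position index:
  k=0: S(0,+0) = 46.6100
  k=1: S(1,-1) = 27.2326; S(1,+0) = 46.6100; S(1,+1) = 79.7755
  k=2: S(2,-2) = 15.9110; S(2,-1) = 27.2326; S(2,+0) = 46.6100; S(2,+1) = 79.7755; S(2,+2) = 136.5400
  k=3: S(3,-3) = 9.2963; S(3,-2) = 15.9110; S(3,-1) = 27.2326; S(3,+0) = 46.6100; S(3,+1) = 79.7755; S(3,+2) = 136.5400; S(3,+3) = 233.6954
Terminal payoffs V(N, j) = max(K - S_T, 0):
  V(3,-3) = 40.363745; V(3,-2) = 33.748966; V(3,-1) = 22.427423; V(3,+0) = 3.050000; V(3,+1) = 0.000000; V(3,+2) = 0.000000; V(3,+3) = 0.000000
Backward induction: V(k, j) = exp(-r*dt) * [p_u * V(k+1, j+1) + p_m * V(k+1, j) + p_d * V(k+1, j-1)]
  V(2,-2) = exp(-r*dt) * [p_u*22.427423 + p_m*33.748966 + p_d*40.363745] = 31.548137
  V(2,-1) = exp(-r*dt) * [p_u*3.050000 + p_m*22.427423 + p_d*33.748966] = 20.226705
  V(2,+0) = exp(-r*dt) * [p_u*0.000000 + p_m*3.050000 + p_d*22.427423] = 5.571286
  V(2,+1) = exp(-r*dt) * [p_u*0.000000 + p_m*0.000000 + p_d*3.050000] = 0.493397
  V(2,+2) = exp(-r*dt) * [p_u*0.000000 + p_m*0.000000 + p_d*0.000000] = 0.000000
  V(1,-1) = exp(-r*dt) * [p_u*5.571286 + p_m*20.226705 + p_d*31.548137] = 18.863872
  V(1,+0) = exp(-r*dt) * [p_u*0.493397 + p_m*5.571286 + p_d*20.226705] = 6.898997
  V(1,+1) = exp(-r*dt) * [p_u*0.000000 + p_m*0.493397 + p_d*5.571286] = 1.215617
  V(0,+0) = exp(-r*dt) * [p_u*1.215617 + p_m*6.898997 + p_d*18.863872] = 7.637679

Answer: Price = V(0,0) = 7.6377


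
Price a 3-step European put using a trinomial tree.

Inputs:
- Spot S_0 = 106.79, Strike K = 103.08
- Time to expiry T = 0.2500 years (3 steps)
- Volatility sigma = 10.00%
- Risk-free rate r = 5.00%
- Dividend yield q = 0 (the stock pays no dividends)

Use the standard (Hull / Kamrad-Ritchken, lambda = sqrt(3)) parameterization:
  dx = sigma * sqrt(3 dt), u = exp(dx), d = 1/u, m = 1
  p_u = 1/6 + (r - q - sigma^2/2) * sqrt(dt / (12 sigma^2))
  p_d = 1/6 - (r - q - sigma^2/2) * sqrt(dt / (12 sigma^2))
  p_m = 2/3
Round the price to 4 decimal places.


Answer: Price = V(0,0) = 0.5063

Derivation:
dt = T/N = 0.083333; dx = sigma*sqrt(3*dt) = 0.050000
u = exp(dx) = 1.051271; d = 1/u = 0.951229
p_u = 0.204167, p_m = 0.666667, p_d = 0.129167
Discount per step: exp(-r*dt) = 0.995842
Stock lattice S(k, j) with j the centered position index:
  k=0: S(0,+0) = 106.7900
  k=1: S(1,-1) = 101.5818; S(1,+0) = 106.7900; S(1,+1) = 112.2652
  k=2: S(2,-2) = 96.6276; S(2,-1) = 101.5818; S(2,+0) = 106.7900; S(2,+1) = 112.2652; S(2,+2) = 118.0212
  k=3: S(3,-3) = 91.9150; S(3,-2) = 96.6276; S(3,-1) = 101.5818; S(3,+0) = 106.7900; S(3,+1) = 112.2652; S(3,+2) = 118.0212; S(3,+3) = 124.0723
Terminal payoffs V(N, j) = max(K - S_T, 0):
  V(3,-3) = 11.164995; V(3,-2) = 6.452412; V(3,-1) = 1.498210; V(3,+0) = 0.000000; V(3,+1) = 0.000000; V(3,+2) = 0.000000; V(3,+3) = 0.000000
Backward induction: V(k, j) = exp(-r*dt) * [p_u * V(k+1, j+1) + p_m * V(k+1, j) + p_d * V(k+1, j-1)]
  V(2,-2) = exp(-r*dt) * [p_u*1.498210 + p_m*6.452412 + p_d*11.164995] = 6.024483
  V(2,-1) = exp(-r*dt) * [p_u*0.000000 + p_m*1.498210 + p_d*6.452412] = 1.824625
  V(2,+0) = exp(-r*dt) * [p_u*0.000000 + p_m*0.000000 + p_d*1.498210] = 0.192714
  V(2,+1) = exp(-r*dt) * [p_u*0.000000 + p_m*0.000000 + p_d*0.000000] = 0.000000
  V(2,+2) = exp(-r*dt) * [p_u*0.000000 + p_m*0.000000 + p_d*0.000000] = 0.000000
  V(1,-1) = exp(-r*dt) * [p_u*0.192714 + p_m*1.824625 + p_d*6.024483] = 2.025468
  V(1,+0) = exp(-r*dt) * [p_u*0.000000 + p_m*0.192714 + p_d*1.824625] = 0.362643
  V(1,+1) = exp(-r*dt) * [p_u*0.000000 + p_m*0.000000 + p_d*0.192714] = 0.024789
  V(0,+0) = exp(-r*dt) * [p_u*0.024789 + p_m*0.362643 + p_d*2.025468] = 0.506332


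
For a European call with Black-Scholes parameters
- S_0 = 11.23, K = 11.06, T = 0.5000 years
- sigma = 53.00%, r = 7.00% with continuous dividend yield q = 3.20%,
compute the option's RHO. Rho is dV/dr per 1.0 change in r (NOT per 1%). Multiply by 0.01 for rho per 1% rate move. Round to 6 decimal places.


Answer: Rho = 2.465743

Derivation:
d1 = 0.2787835798; d2 = -0.0959830143
phi(d1) = 0.3837366859; exp(-qT) = 0.9841273201; exp(-rT) = 0.9656054163
N(d2) = 0.4617670315
Rho = K*T*exp(-rT)*N(d2) = 11.0600 * 0.5000 * 0.9656054163 * 0.4617670315 = 2.465743


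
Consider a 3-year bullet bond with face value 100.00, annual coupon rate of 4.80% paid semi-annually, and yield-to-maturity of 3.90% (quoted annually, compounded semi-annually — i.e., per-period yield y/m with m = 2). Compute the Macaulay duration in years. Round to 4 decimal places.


Coupon per period c = face * coupon_rate / m = 2.400000
Periods per year m = 2; per-period yield y/m = 0.019500
Number of cashflows N = 6
Cashflows (t years, CF_t, discount factor 1/(1+y/m)^(m*t), PV):
  t = 0.5000: CF_t = 2.400000, DF = 0.980873, PV = 2.354095
  t = 1.0000: CF_t = 2.400000, DF = 0.962112, PV = 2.309068
  t = 1.5000: CF_t = 2.400000, DF = 0.943709, PV = 2.264903
  t = 2.0000: CF_t = 2.400000, DF = 0.925659, PV = 2.221582
  t = 2.5000: CF_t = 2.400000, DF = 0.907954, PV = 2.179090
  t = 3.0000: CF_t = 102.400000, DF = 0.890588, PV = 91.196165
Price P = sum_t PV_t = 102.524903
Macaulay numerator sum_t t * PV_t:
  t * PV_t at t = 0.5000: 1.177048
  t * PV_t at t = 1.0000: 2.309068
  t * PV_t at t = 1.5000: 3.397354
  t * PV_t at t = 2.0000: 4.443164
  t * PV_t at t = 2.5000: 5.447724
  t * PV_t at t = 3.0000: 273.588495
Macaulay duration D = (sum_t t * PV_t) / P = 290.362853 / 102.524903 = 2.832120

Answer: Macaulay duration = 2.8321 years


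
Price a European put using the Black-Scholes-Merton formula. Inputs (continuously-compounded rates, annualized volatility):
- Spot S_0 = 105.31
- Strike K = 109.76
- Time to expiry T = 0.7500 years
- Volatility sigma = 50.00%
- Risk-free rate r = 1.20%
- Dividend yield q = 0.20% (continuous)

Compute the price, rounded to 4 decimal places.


Answer: Price = 20.2019

Derivation:
d1 = (ln(S/K) + (r - q + 0.5*sigma^2) * T) / (sigma * sqrt(T)) = 0.13824587
d2 = d1 - sigma * sqrt(T) = -0.29476683
exp(-rT) = 0.99104038; exp(-qT) = 0.99850112
P = K * exp(-rT) * N(-d2) - S_0 * exp(-qT) * N(-d1)
N(-d1) = 0.44502305; N(-d2) = 0.61591400
P = 109.7600 * 0.99104038 * 0.61591400 - 105.3100 * 0.99850112 * 0.44502305 = 20.2019


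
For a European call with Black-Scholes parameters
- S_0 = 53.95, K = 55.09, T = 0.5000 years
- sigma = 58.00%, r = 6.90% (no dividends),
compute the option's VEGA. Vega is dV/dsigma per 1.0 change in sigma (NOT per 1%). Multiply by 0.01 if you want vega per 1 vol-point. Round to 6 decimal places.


d1 = 0.2381961859; d2 = -0.1719257472
phi(d1) = 0.3877838258; exp(-qT) = 1.0000000000; exp(-rT) = 0.9660883397
Vega = S * exp(-qT) * phi(d1) * sqrt(T) = 53.9500 * 1.0000000000 * 0.3877838258 * 0.7071067812 = 14.793337

Answer: Vega = 14.793337


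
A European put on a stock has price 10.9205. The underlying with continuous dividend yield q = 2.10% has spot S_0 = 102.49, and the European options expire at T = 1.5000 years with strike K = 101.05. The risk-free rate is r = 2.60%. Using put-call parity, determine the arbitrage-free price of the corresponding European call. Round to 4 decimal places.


Put-call parity: C - P = S_0 * exp(-qT) - K * exp(-rT).
S_0 * exp(-qT) = 102.4900 * 0.96899096 = 99.31188313
K * exp(-rT) = 101.0500 * 0.96175071 = 97.18490916
C = P + S*exp(-qT) - K*exp(-rT)
C = 10.9205 + 99.31188313 - 97.18490916 = 13.0475

Answer: Call price = 13.0475


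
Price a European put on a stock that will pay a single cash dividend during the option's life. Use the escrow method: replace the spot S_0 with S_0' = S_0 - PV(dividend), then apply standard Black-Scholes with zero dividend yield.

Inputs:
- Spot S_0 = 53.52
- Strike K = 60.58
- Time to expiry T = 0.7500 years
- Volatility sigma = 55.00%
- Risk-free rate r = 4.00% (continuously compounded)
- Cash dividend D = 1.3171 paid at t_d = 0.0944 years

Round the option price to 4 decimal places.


Answer: Price = 14.0544

Derivation:
PV(D) = D * exp(-r * t_d) = 1.3171 * 0.99623112 = 1.31213601
S_0' = S_0 - PV(D) = 53.5200 - 1.31213601 = 52.20786399
d1 = (ln(S_0'/K) + (r + sigma^2/2)*T) / (sigma*sqrt(T)) = -0.01111488
d2 = d1 - sigma*sqrt(T) = -0.48742885
exp(-rT) = 0.97044553
N(-d1) = 0.50443410; N(-d2) = 0.68702277
P = K * exp(-rT) * N(-d2) - S_0' * N(-d1) = 60.5800 * 0.97044553 * 0.68702277 - 52.20786399 * 0.50443410 = 14.0544


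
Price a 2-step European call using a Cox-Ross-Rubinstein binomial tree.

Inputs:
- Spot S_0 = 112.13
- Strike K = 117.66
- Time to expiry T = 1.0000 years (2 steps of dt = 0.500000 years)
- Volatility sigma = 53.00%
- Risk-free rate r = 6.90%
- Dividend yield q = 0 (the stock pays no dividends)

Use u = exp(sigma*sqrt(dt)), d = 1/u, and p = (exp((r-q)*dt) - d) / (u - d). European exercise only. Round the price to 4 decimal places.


Answer: Price = V(0,0) = 22.9227

Derivation:
dt = T/N = 0.500000
u = exp(sigma*sqrt(dt)) = 1.454652; d = 1/u = 0.687450
p = (exp((r-q)*dt) - d) / (u - d) = 0.453143
Discount per step: exp(-r*dt) = 0.966088
Stock lattice S(k, i) with i counting down-moves:
  k=0: S(0,0) = 112.1300
  k=1: S(1,0) = 163.1101; S(1,1) = 77.0837
  k=2: S(2,0) = 237.2684; S(2,1) = 112.1300; S(2,2) = 52.9912
Terminal payoffs V(N, i) = max(S_T - K, 0):
  V(2,0) = 119.608426; V(2,1) = 0.000000; V(2,2) = 0.000000
Backward induction: V(k, i) = exp(-r*dt) * [p * V(k+1, i) + (1-p) * V(k+1, i+1)].
  V(1,0) = exp(-r*dt) * [p*119.608426 + (1-p)*0.000000] = 52.361724
  V(1,1) = exp(-r*dt) * [p*0.000000 + (1-p)*0.000000] = 0.000000
  V(0,0) = exp(-r*dt) * [p*52.361724 + (1-p)*0.000000] = 22.922717


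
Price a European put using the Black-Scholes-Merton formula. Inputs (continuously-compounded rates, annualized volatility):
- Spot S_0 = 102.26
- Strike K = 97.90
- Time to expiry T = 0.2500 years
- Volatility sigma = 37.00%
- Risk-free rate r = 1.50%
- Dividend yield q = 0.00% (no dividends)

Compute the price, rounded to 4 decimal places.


Answer: Price = 5.2379

Derivation:
d1 = (ln(S/K) + (r - q + 0.5*sigma^2) * T) / (sigma * sqrt(T)) = 0.34829481
d2 = d1 - sigma * sqrt(T) = 0.16329481
exp(-rT) = 0.99625702; exp(-qT) = 1.00000000
P = K * exp(-rT) * N(-d2) - S_0 * exp(-qT) * N(-d1)
N(-d1) = 0.36380940; N(-d2) = 0.43514316
P = 97.9000 * 0.99625702 * 0.43514316 - 102.2600 * 1.00000000 * 0.36380940 = 5.2379


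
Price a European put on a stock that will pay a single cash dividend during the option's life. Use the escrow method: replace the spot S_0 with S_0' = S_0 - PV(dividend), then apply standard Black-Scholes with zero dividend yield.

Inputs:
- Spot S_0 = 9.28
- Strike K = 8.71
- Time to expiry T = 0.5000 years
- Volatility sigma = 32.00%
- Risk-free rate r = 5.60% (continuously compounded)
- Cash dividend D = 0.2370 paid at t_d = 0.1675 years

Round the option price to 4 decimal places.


PV(D) = D * exp(-r * t_d) = 0.2370 * 0.99066385 = 0.23478733
S_0' = S_0 - PV(D) = 9.2800 - 0.23478733 = 9.04521267
d1 = (ln(S_0'/K) + (r + sigma^2/2)*T) / (sigma*sqrt(T)) = 0.40377494
d2 = d1 - sigma*sqrt(T) = 0.17750077
exp(-rT) = 0.97238837
N(-d1) = 0.34318911; N(-d2) = 0.42955753
P = K * exp(-rT) * N(-d2) - S_0' * N(-d1) = 8.7100 * 0.97238837 * 0.42955753 - 9.04521267 * 0.34318911 = 0.5339

Answer: Price = 0.5339


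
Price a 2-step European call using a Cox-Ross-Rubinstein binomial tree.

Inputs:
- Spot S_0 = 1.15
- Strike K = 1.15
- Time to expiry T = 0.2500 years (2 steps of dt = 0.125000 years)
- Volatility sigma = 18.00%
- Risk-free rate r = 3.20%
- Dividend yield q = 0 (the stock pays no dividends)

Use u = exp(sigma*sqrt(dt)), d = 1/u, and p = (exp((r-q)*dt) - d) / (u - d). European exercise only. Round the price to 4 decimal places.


dt = T/N = 0.125000
u = exp(sigma*sqrt(dt)) = 1.065708; d = 1/u = 0.938343
p = (exp((r-q)*dt) - d) / (u - d) = 0.515564
Discount per step: exp(-r*dt) = 0.996008
Stock lattice S(k, i) with i counting down-moves:
  k=0: S(0,0) = 1.1500
  k=1: S(1,0) = 1.2256; S(1,1) = 1.0791
  k=2: S(2,0) = 1.3061; S(2,1) = 1.1500; S(2,2) = 1.0126
Terminal payoffs V(N, i) = max(S_T - K, 0):
  V(2,0) = 0.156094; V(2,1) = 0.000000; V(2,2) = 0.000000
Backward induction: V(k, i) = exp(-r*dt) * [p * V(k+1, i) + (1-p) * V(k+1, i+1)].
  V(1,0) = exp(-r*dt) * [p*0.156094 + (1-p)*0.000000] = 0.080155
  V(1,1) = exp(-r*dt) * [p*0.000000 + (1-p)*0.000000] = 0.000000
  V(0,0) = exp(-r*dt) * [p*0.080155 + (1-p)*0.000000] = 0.041160

Answer: Price = V(0,0) = 0.0412


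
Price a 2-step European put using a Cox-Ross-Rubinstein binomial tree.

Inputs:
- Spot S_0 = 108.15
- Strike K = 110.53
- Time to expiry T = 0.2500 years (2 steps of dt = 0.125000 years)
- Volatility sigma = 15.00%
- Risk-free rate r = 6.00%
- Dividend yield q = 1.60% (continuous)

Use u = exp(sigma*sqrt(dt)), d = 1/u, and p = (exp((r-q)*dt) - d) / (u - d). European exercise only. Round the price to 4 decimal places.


Answer: Price = V(0,0) = 3.9455

Derivation:
dt = T/N = 0.125000
u = exp(sigma*sqrt(dt)) = 1.054464; d = 1/u = 0.948349
p = (exp((r-q)*dt) - d) / (u - d) = 0.538718
Discount per step: exp(-r*dt) = 0.992528
Stock lattice S(k, i) with i counting down-moves:
  k=0: S(0,0) = 108.1500
  k=1: S(1,0) = 114.0403; S(1,1) = 102.5639
  k=2: S(2,0) = 120.2515; S(2,1) = 108.1500; S(2,2) = 97.2664
Terminal payoffs V(N, i) = max(K - S_T, 0):
  V(2,0) = 0.000000; V(2,1) = 2.380000; V(2,2) = 13.263646
Backward induction: V(k, i) = exp(-r*dt) * [p * V(k+1, i) + (1-p) * V(k+1, i+1)].
  V(1,0) = exp(-r*dt) * [p*0.000000 + (1-p)*2.380000] = 1.089648
  V(1,1) = exp(-r*dt) * [p*2.380000 + (1-p)*13.263646] = 7.345136
  V(0,0) = exp(-r*dt) * [p*1.089648 + (1-p)*7.345136] = 3.945491


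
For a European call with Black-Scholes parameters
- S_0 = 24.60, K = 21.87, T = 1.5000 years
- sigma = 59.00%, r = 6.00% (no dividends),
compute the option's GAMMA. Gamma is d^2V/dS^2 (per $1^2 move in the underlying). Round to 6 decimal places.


d1 = 0.6486381807; d2 = -0.0739612934
phi(d1) = 0.3232580760; exp(-qT) = 1.0000000000; exp(-rT) = 0.9139311853
Gamma = exp(-qT) * phi(d1) / (S * sigma * sqrt(T)) = 1.0000000000 * 0.3232580760 / (24.6000 * 0.5900 * 1.2247448714) = 0.018185

Answer: Gamma = 0.018185


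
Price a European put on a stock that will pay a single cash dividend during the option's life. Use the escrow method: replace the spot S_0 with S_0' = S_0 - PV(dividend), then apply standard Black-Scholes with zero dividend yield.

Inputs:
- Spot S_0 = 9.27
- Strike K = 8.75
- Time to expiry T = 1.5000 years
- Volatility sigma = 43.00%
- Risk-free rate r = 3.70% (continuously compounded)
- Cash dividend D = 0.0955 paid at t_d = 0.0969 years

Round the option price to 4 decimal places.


PV(D) = D * exp(-r * t_d) = 0.0955 * 0.99642112 = 0.09515822
S_0' = S_0 - PV(D) = 9.2700 - 0.09515822 = 9.17484178
d1 = (ln(S_0'/K) + (r + sigma^2/2)*T) / (sigma*sqrt(T)) = 0.45873142
d2 = d1 - sigma*sqrt(T) = -0.06790888
exp(-rT) = 0.94601202
N(-d1) = 0.32321352; N(-d2) = 0.52707091
P = K * exp(-rT) * N(-d2) - S_0' * N(-d1) = 8.7500 * 0.94601202 * 0.52707091 - 9.17484178 * 0.32321352 = 1.3975

Answer: Price = 1.3975
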